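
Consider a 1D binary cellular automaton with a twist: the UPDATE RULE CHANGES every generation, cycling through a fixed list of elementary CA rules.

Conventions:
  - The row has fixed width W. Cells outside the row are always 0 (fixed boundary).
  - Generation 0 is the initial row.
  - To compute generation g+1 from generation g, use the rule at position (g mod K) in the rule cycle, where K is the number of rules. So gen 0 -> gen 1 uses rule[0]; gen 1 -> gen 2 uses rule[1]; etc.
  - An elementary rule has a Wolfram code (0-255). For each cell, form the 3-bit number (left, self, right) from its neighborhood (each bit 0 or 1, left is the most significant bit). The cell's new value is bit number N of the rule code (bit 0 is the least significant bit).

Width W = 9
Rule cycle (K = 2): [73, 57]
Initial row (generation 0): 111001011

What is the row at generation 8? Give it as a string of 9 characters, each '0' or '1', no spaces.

Gen 0: 111001011
Gen 1 (rule 73): 101000011
Gen 2 (rule 57): 010111010
Gen 3 (rule 73): 000101000
Gen 4 (rule 57): 110010111
Gen 5 (rule 73): 110000101
Gen 6 (rule 57): 101110010
Gen 7 (rule 73): 001010000
Gen 8 (rule 57): 100101111

Answer: 100101111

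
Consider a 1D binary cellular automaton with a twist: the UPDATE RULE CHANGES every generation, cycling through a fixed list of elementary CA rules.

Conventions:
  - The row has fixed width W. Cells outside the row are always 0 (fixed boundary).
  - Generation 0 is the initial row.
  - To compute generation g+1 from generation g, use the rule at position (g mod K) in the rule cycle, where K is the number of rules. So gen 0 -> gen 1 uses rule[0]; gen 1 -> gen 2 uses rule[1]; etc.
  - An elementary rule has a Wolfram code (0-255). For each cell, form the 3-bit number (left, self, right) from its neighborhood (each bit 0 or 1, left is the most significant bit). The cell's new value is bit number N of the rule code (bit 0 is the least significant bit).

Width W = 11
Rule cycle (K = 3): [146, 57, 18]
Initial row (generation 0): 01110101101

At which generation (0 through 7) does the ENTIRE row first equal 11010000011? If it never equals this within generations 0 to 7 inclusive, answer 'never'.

Gen 0: 01110101101
Gen 1 (rule 146): 10100000000
Gen 2 (rule 57): 01011111111
Gen 3 (rule 18): 10000000000
Gen 4 (rule 146): 01000000000
Gen 5 (rule 57): 00111111111
Gen 6 (rule 18): 01000000000
Gen 7 (rule 146): 10100000000

Answer: never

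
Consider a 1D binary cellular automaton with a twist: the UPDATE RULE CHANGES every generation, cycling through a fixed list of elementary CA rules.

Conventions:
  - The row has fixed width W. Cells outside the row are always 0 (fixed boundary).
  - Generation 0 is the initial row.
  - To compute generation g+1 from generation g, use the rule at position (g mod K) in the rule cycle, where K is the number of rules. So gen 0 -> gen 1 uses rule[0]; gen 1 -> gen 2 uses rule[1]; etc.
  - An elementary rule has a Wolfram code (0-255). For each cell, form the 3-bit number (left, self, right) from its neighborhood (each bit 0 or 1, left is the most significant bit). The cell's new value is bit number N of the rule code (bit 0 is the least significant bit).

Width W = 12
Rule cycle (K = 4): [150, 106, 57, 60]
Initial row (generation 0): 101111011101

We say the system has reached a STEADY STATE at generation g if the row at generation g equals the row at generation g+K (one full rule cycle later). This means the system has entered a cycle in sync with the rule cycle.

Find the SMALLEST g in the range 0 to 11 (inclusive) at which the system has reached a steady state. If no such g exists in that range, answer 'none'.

Gen 0: 101111011101
Gen 1 (rule 150): 100110001001
Gen 2 (rule 106): 001110010010
Gen 3 (rule 57): 101001001001
Gen 4 (rule 60): 111101101101
Gen 5 (rule 150): 011000000001
Gen 6 (rule 106): 111000000010
Gen 7 (rule 57): 100111111001
Gen 8 (rule 60): 110100000101
Gen 9 (rule 150): 000110001101
Gen 10 (rule 106): 001110011110
Gen 11 (rule 57): 101001010001
Gen 12 (rule 60): 111101111001
Gen 13 (rule 150): 011000110111
Gen 14 (rule 106): 111001111101
Gen 15 (rule 57): 100101000010

Answer: none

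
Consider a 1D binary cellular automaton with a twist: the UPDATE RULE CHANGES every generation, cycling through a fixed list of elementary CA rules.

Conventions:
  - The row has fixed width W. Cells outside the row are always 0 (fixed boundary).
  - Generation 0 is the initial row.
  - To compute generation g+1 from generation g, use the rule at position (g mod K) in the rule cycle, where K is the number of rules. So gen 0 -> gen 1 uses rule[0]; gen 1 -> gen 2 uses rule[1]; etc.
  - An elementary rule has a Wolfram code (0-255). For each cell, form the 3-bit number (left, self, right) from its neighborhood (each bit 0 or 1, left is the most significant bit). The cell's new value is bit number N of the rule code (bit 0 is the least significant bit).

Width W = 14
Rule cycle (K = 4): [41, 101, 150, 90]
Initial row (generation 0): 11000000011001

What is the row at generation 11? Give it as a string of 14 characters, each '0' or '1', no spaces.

Gen 0: 11000000011001
Gen 1 (rule 41): 10011111010000
Gen 2 (rule 101): 10000001110111
Gen 3 (rule 150): 11000010100010
Gen 4 (rule 90): 11100100010101
Gen 5 (rule 41): 10000001001010
Gen 6 (rule 101): 10111101001110
Gen 7 (rule 150): 10011001110101
Gen 8 (rule 90): 01111111010000
Gen 9 (rule 41): 01000000100111
Gen 10 (rule 101): 01011110100001
Gen 11 (rule 150): 11001100110011

Answer: 11001100110011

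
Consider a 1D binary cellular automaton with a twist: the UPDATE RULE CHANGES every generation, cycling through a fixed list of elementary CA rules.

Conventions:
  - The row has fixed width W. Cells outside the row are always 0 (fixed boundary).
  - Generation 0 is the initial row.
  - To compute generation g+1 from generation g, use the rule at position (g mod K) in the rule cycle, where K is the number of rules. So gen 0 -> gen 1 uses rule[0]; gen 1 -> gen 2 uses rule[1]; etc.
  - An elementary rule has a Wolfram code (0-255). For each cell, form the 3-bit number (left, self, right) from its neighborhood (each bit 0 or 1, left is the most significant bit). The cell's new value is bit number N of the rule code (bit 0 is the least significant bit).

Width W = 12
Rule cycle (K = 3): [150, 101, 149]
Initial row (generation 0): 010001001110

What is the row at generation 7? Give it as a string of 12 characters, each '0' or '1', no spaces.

Answer: 011000110101

Derivation:
Gen 0: 010001001110
Gen 1 (rule 150): 111011110101
Gen 2 (rule 101): 001100011111
Gen 3 (rule 149): 100011001110
Gen 4 (rule 150): 110100110101
Gen 5 (rule 101): 011100011111
Gen 6 (rule 149): 001011001110
Gen 7 (rule 150): 011000110101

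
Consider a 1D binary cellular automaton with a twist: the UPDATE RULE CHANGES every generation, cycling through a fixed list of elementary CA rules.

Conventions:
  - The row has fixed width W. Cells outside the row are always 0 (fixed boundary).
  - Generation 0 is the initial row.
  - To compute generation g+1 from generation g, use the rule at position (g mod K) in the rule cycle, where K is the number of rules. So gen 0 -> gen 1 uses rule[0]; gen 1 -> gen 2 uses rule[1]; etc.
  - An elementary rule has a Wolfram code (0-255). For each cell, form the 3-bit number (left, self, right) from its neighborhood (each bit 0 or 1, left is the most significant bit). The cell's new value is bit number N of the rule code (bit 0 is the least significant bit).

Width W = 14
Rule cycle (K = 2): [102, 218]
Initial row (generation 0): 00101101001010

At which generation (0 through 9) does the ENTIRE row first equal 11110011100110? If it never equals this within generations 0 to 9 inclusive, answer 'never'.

Gen 0: 00101101001010
Gen 1 (rule 102): 01110111011110
Gen 2 (rule 218): 11110111011111
Gen 3 (rule 102): 00011001100001
Gen 4 (rule 218): 00111111110010
Gen 5 (rule 102): 01000000010110
Gen 6 (rule 218): 10100000100111
Gen 7 (rule 102): 11100001101001
Gen 8 (rule 218): 11110011100110
Gen 9 (rule 102): 00010100101010

Answer: 8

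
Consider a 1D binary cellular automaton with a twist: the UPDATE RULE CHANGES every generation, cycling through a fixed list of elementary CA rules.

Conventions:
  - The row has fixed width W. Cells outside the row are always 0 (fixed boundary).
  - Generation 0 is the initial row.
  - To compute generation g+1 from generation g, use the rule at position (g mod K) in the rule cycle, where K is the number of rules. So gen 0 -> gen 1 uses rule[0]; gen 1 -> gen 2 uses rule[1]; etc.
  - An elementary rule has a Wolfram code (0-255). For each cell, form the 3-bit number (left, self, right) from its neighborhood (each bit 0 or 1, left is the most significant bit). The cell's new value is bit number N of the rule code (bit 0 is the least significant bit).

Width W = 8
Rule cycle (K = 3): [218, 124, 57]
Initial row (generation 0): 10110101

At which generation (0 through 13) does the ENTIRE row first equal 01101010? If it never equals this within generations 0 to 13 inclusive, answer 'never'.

Gen 0: 10110101
Gen 1 (rule 218): 00110000
Gen 2 (rule 124): 00111000
Gen 3 (rule 57): 10100111
Gen 4 (rule 218): 00011111
Gen 5 (rule 124): 00010001
Gen 6 (rule 57): 11001100
Gen 7 (rule 218): 11111110
Gen 8 (rule 124): 10000011
Gen 9 (rule 57): 01111010
Gen 10 (rule 218): 11111001
Gen 11 (rule 124): 10001101
Gen 12 (rule 57): 01101010
Gen 13 (rule 218): 11100001

Answer: 12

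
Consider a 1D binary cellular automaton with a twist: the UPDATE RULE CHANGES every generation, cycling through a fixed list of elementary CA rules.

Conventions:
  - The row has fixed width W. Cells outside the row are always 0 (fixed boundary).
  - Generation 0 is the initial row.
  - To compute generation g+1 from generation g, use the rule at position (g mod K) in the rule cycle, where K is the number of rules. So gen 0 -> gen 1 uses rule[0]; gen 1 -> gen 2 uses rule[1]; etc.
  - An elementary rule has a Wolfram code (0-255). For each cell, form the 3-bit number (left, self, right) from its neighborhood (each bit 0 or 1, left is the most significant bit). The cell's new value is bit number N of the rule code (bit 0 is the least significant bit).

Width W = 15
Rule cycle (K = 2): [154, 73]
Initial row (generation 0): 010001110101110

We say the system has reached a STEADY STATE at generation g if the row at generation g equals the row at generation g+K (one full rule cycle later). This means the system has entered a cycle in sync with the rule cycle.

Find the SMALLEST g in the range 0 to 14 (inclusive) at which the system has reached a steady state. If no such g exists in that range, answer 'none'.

Answer: none

Derivation:
Gen 0: 010001110101110
Gen 1 (rule 154): 101011100001101
Gen 2 (rule 73): 000010101101100
Gen 3 (rule 154): 000100001001010
Gen 4 (rule 73): 110001100000000
Gen 5 (rule 154): 101011010000000
Gen 6 (rule 73): 000011000111111
Gen 7 (rule 154): 000110101111110
Gen 8 (rule 73): 110110001000010
Gen 9 (rule 154): 100101010100101
Gen 10 (rule 73): 000000000000000
Gen 11 (rule 154): 000000000000000
Gen 12 (rule 73): 111111111111111
Gen 13 (rule 154): 111111111111110
Gen 14 (rule 73): 100000000000010
Gen 15 (rule 154): 010000000000101
Gen 16 (rule 73): 000111111110000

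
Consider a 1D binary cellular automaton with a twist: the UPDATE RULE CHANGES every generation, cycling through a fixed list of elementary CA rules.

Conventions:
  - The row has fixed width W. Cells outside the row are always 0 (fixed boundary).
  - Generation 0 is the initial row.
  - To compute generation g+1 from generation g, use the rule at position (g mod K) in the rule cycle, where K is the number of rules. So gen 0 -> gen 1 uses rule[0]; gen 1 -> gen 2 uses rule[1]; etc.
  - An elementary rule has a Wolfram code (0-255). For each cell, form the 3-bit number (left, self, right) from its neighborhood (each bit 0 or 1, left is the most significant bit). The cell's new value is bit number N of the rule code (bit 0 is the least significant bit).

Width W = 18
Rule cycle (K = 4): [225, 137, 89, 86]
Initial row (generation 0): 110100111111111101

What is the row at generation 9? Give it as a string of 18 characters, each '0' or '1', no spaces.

Answer: 010110100010010111

Derivation:
Gen 0: 110100111111111101
Gen 1 (rule 225): 011000011111111110
Gen 2 (rule 137): 010011011111111100
Gen 3 (rule 89): 001011010000000111
Gen 4 (rule 86): 011001011000001001
Gen 5 (rule 225): 001000101011100000
Gen 6 (rule 137): 100010000011001111
Gen 7 (rule 89): 011001111011101001
Gen 8 (rule 86): 101110001000101111
Gen 9 (rule 225): 010110100010010111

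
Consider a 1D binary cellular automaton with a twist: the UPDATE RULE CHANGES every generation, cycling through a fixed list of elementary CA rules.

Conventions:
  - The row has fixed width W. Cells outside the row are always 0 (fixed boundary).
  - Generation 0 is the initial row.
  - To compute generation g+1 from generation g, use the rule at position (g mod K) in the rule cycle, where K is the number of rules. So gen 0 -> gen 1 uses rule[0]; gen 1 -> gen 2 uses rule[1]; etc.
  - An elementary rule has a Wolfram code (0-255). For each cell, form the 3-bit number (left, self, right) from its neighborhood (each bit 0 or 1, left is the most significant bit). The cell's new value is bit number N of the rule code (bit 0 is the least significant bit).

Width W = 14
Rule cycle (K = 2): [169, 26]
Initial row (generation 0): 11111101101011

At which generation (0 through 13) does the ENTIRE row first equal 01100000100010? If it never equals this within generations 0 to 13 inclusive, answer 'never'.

Answer: 12

Derivation:
Gen 0: 11111101101011
Gen 1 (rule 169): 11111011010110
Gen 2 (rule 26): 10000010000101
Gen 3 (rule 169): 00111000110010
Gen 4 (rule 26): 01100101101101
Gen 5 (rule 169): 01000011011010
Gen 6 (rule 26): 10100110010001
Gen 7 (rule 169): 01000100000100
Gen 8 (rule 26): 10101010001010
Gen 9 (rule 169): 01010100100100
Gen 10 (rule 26): 10000011011010
Gen 11 (rule 169): 00111010110100
Gen 12 (rule 26): 01100000100010
Gen 13 (rule 169): 01001110001000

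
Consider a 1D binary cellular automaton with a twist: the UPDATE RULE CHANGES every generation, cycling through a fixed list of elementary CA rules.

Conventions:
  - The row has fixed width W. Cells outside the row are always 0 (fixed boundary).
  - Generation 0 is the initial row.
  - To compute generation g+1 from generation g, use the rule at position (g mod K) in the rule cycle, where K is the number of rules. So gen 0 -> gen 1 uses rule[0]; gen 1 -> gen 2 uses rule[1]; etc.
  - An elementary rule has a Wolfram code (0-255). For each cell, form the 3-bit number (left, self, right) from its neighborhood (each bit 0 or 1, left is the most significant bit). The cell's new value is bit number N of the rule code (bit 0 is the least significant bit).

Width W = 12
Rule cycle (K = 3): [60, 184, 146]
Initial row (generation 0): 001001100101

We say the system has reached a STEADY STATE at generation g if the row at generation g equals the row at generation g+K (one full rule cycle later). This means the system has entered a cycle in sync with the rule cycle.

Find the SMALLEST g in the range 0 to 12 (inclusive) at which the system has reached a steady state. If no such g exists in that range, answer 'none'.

Answer: 11

Derivation:
Gen 0: 001001100101
Gen 1 (rule 60): 001101010111
Gen 2 (rule 184): 001010101110
Gen 3 (rule 146): 010000000101
Gen 4 (rule 60): 011000000111
Gen 5 (rule 184): 010100000110
Gen 6 (rule 146): 100010001001
Gen 7 (rule 60): 110011001101
Gen 8 (rule 184): 101010101010
Gen 9 (rule 146): 000000000001
Gen 10 (rule 60): 000000000001
Gen 11 (rule 184): 000000000000
Gen 12 (rule 146): 000000000000
Gen 13 (rule 60): 000000000000
Gen 14 (rule 184): 000000000000
Gen 15 (rule 146): 000000000000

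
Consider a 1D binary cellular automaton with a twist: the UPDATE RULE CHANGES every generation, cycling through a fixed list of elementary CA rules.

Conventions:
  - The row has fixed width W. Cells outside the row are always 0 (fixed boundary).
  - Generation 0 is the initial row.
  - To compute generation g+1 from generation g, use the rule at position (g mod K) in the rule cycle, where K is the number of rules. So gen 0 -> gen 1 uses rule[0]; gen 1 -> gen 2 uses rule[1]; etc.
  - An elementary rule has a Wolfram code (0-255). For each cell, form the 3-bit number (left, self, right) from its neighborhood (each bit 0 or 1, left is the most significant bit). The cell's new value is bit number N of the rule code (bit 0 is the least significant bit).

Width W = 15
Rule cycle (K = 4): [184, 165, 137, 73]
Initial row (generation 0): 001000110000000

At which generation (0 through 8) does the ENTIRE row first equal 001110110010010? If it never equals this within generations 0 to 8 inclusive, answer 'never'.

Gen 0: 001000110000000
Gen 1 (rule 184): 000100101000000
Gen 2 (rule 165): 110100111011111
Gen 3 (rule 137): 100000110011110
Gen 4 (rule 73): 001110110010010
Gen 5 (rule 184): 001101101001001
Gen 6 (rule 165): 100010011001001
Gen 7 (rule 137): 001000010000000
Gen 8 (rule 73): 100011000111111

Answer: 4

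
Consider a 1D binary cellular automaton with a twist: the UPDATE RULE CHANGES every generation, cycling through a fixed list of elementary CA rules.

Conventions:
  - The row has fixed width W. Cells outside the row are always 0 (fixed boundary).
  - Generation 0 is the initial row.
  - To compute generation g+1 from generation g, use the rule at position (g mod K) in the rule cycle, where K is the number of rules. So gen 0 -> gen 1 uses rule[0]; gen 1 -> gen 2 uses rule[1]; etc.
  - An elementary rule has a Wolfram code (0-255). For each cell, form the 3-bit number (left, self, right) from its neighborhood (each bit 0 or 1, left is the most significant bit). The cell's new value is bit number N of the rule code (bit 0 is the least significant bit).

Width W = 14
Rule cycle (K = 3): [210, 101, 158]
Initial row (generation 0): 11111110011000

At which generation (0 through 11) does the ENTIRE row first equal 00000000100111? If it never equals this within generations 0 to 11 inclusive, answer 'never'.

Answer: never

Derivation:
Gen 0: 11111110011000
Gen 1 (rule 210): 01111111101100
Gen 2 (rule 101): 00000000110101
Gen 3 (rule 158): 00000001100101
Gen 4 (rule 210): 00000010111000
Gen 5 (rule 101): 11111011001011
Gen 6 (rule 158): 11110010111010
Gen 7 (rule 210): 01111100011001
Gen 8 (rule 101): 00000101001001
Gen 9 (rule 158): 00001101111111
Gen 10 (rule 210): 00010100111111
Gen 11 (rule 101): 11011100000001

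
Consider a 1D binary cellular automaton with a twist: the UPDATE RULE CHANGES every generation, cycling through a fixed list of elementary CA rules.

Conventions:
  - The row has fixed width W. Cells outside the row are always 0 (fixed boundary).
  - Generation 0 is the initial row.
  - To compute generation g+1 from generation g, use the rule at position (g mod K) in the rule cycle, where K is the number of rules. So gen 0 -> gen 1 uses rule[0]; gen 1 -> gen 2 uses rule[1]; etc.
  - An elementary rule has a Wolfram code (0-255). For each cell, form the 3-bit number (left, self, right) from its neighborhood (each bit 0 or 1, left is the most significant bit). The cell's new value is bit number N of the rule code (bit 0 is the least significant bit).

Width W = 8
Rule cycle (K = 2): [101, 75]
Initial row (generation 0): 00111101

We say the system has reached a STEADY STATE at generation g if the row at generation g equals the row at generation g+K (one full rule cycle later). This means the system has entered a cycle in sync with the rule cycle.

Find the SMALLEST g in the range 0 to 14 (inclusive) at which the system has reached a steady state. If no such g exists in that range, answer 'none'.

Gen 0: 00111101
Gen 1 (rule 101): 10000111
Gen 2 (rule 75): 00111101
Gen 3 (rule 101): 10000111
Gen 4 (rule 75): 00111101
Gen 5 (rule 101): 10000111
Gen 6 (rule 75): 00111101
Gen 7 (rule 101): 10000111
Gen 8 (rule 75): 00111101
Gen 9 (rule 101): 10000111
Gen 10 (rule 75): 00111101
Gen 11 (rule 101): 10000111
Gen 12 (rule 75): 00111101
Gen 13 (rule 101): 10000111
Gen 14 (rule 75): 00111101
Gen 15 (rule 101): 10000111
Gen 16 (rule 75): 00111101

Answer: 0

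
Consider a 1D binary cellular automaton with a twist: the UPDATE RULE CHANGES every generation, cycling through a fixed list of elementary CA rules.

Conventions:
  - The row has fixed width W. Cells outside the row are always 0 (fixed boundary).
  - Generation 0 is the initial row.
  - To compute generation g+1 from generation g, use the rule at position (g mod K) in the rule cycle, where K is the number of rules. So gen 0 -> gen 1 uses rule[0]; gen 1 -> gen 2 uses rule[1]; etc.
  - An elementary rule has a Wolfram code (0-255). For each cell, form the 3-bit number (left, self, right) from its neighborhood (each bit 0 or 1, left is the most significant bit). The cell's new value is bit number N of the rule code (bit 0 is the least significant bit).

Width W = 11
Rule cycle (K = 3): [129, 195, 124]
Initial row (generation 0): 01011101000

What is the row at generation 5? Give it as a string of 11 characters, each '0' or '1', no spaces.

Gen 0: 01011101000
Gen 1 (rule 129): 00001000011
Gen 2 (rule 195): 11110011101
Gen 3 (rule 124): 10011010111
Gen 4 (rule 129): 00000000010
Gen 5 (rule 195): 11111111100

Answer: 11111111100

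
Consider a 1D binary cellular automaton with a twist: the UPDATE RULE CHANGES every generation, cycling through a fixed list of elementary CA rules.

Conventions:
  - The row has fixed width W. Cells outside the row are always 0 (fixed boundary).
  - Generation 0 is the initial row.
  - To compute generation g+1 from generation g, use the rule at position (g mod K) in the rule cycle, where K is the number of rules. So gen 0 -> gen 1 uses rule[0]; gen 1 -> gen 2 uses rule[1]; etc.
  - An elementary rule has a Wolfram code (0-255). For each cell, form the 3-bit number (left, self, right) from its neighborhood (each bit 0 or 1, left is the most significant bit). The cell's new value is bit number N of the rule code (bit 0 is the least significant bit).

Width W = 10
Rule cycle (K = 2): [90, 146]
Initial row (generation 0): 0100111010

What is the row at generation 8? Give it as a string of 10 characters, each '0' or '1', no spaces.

Gen 0: 0100111010
Gen 1 (rule 90): 1011101001
Gen 2 (rule 146): 0001000110
Gen 3 (rule 90): 0010101111
Gen 4 (rule 146): 0100000110
Gen 5 (rule 90): 1010001111
Gen 6 (rule 146): 0001010110
Gen 7 (rule 90): 0010000111
Gen 8 (rule 146): 0101001010

Answer: 0101001010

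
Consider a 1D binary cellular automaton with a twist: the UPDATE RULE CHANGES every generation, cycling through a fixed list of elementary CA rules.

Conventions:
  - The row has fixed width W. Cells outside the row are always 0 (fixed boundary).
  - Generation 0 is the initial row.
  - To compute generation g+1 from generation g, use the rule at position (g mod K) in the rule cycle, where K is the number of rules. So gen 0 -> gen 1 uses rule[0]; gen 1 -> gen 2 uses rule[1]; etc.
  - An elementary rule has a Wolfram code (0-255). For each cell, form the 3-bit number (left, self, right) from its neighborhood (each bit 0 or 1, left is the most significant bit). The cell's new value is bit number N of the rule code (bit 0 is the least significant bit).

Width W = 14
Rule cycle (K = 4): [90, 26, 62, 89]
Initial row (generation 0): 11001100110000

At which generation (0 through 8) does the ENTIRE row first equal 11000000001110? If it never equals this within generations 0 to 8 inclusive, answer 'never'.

Gen 0: 11001100110000
Gen 1 (rule 90): 11111111111000
Gen 2 (rule 26): 10000000000100
Gen 3 (rule 62): 11000000001110
Gen 4 (rule 89): 11111111101011
Gen 5 (rule 90): 10000000100011
Gen 6 (rule 26): 01000001010110
Gen 7 (rule 62): 11100011111101
Gen 8 (rule 89): 10111010000100

Answer: 3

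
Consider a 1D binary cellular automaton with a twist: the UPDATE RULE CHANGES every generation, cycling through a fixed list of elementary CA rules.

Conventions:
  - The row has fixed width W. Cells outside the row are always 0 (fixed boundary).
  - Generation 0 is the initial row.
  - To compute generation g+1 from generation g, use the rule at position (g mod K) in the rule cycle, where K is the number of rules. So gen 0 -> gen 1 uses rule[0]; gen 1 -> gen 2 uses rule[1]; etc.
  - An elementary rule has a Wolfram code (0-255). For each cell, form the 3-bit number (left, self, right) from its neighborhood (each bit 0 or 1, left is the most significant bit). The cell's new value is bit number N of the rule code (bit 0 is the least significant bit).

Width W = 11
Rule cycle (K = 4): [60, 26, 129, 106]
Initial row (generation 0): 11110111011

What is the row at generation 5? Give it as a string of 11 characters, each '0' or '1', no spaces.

Answer: 00000011000

Derivation:
Gen 0: 11110111011
Gen 1 (rule 60): 10001100110
Gen 2 (rule 26): 01011011101
Gen 3 (rule 129): 00000001000
Gen 4 (rule 106): 00000010000
Gen 5 (rule 60): 00000011000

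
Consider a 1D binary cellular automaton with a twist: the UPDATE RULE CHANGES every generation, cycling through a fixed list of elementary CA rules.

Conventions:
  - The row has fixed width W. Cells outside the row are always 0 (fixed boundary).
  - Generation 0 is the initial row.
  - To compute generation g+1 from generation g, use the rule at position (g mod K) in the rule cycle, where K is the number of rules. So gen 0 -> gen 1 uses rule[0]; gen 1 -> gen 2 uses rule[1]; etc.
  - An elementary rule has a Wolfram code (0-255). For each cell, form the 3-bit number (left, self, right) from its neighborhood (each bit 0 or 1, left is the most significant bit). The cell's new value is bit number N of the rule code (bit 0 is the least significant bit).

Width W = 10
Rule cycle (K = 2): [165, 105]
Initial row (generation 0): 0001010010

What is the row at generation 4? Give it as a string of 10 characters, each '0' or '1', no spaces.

Gen 0: 0001010010
Gen 1 (rule 165): 1101110010
Gen 2 (rule 105): 1111010000
Gen 3 (rule 165): 0110110111
Gen 4 (rule 105): 0111111101

Answer: 0111111101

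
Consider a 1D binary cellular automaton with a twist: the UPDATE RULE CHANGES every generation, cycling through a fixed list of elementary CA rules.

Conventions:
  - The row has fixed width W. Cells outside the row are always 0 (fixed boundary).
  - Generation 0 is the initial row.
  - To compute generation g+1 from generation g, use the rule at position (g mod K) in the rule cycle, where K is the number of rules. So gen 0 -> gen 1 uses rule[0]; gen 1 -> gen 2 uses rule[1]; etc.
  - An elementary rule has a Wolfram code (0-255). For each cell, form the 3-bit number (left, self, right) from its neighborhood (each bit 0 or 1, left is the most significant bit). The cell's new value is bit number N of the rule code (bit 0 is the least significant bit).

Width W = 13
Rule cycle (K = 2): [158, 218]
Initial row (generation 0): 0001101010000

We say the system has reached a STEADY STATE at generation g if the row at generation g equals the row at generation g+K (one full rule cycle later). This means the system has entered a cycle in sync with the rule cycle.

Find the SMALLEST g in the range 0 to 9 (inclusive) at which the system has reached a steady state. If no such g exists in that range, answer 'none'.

Answer: 8

Derivation:
Gen 0: 0001101010000
Gen 1 (rule 158): 0011001011000
Gen 2 (rule 218): 0111110011100
Gen 3 (rule 158): 1111101111010
Gen 4 (rule 218): 1111101111001
Gen 5 (rule 158): 1111001110111
Gen 6 (rule 218): 1111111110111
Gen 7 (rule 158): 1111111100110
Gen 8 (rule 218): 1111111111111
Gen 9 (rule 158): 1111111111110
Gen 10 (rule 218): 1111111111111
Gen 11 (rule 158): 1111111111110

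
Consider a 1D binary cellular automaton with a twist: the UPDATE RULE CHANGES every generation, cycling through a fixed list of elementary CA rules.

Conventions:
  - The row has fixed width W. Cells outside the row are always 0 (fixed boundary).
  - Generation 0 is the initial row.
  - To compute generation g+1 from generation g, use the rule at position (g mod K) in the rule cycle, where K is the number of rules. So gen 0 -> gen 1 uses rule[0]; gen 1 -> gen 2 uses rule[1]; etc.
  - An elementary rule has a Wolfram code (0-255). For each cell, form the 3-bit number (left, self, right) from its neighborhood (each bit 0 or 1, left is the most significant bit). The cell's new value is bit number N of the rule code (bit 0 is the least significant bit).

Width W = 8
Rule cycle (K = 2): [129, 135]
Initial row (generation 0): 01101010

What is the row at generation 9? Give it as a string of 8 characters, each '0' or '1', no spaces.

Gen 0: 01101010
Gen 1 (rule 129): 00000000
Gen 2 (rule 135): 11111111
Gen 3 (rule 129): 01111110
Gen 4 (rule 135): 10111100
Gen 5 (rule 129): 00011001
Gen 6 (rule 135): 11100011
Gen 7 (rule 129): 01001000
Gen 8 (rule 135): 11011011
Gen 9 (rule 129): 00000000

Answer: 00000000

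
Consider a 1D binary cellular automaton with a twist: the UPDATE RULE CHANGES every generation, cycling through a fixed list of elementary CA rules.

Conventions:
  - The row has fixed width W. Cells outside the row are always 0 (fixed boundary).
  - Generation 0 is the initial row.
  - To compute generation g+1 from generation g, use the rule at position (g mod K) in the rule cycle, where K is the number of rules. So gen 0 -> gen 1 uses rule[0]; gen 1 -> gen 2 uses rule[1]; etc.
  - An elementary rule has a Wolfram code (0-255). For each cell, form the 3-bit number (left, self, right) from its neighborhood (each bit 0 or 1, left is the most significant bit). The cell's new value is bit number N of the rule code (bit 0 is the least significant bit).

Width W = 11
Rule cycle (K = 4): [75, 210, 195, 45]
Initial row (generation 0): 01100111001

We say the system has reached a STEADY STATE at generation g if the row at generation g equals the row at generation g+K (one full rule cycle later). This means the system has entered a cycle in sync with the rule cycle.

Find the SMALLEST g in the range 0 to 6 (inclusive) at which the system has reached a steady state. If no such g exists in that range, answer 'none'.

Answer: none

Derivation:
Gen 0: 01100111001
Gen 1 (rule 75): 11101101010
Gen 2 (rule 210): 01100100001
Gen 3 (rule 195): 10101001110
Gen 4 (rule 45): 11111001000
Gen 5 (rule 75): 10001010011
Gen 6 (rule 210): 01010001101
Gen 7 (rule 195): 10000110100
Gen 8 (rule 45): 10110101101
Gen 9 (rule 75): 00110001100
Gen 10 (rule 210): 01011010110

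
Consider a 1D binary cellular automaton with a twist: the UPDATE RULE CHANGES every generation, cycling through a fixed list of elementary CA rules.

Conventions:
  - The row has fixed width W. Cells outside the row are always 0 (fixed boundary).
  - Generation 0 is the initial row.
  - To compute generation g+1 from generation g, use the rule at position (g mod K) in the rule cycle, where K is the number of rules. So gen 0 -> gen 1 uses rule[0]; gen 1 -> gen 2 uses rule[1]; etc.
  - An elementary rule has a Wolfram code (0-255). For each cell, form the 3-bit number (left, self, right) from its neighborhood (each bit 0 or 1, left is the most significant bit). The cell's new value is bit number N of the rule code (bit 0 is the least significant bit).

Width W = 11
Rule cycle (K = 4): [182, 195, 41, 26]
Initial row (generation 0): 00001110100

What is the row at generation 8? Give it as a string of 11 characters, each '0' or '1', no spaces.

Answer: 10001001101

Derivation:
Gen 0: 00001110100
Gen 1 (rule 182): 00010101110
Gen 2 (rule 195): 11100000110
Gen 3 (rule 41): 10001110100
Gen 4 (rule 26): 01011000010
Gen 5 (rule 182): 11100100111
Gen 6 (rule 195): 01101001011
Gen 7 (rule 41): 01010000110
Gen 8 (rule 26): 10001001101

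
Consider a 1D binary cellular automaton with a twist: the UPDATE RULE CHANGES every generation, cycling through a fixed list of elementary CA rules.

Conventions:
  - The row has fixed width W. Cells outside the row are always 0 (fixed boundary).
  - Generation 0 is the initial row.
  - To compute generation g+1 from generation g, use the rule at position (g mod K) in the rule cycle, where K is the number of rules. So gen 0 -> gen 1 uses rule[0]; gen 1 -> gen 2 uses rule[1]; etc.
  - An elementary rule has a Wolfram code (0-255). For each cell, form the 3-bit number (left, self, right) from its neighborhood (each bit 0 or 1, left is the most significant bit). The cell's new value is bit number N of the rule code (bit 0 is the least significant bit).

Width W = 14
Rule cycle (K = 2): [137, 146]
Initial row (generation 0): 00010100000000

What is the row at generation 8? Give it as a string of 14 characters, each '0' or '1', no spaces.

Answer: 01111101000100

Derivation:
Gen 0: 00010100000000
Gen 1 (rule 137): 11000001111111
Gen 2 (rule 146): 00100010111110
Gen 3 (rule 137): 10001000111100
Gen 4 (rule 146): 01010101011010
Gen 5 (rule 137): 00000000010000
Gen 6 (rule 146): 00000000101000
Gen 7 (rule 137): 11111110000011
Gen 8 (rule 146): 01111101000100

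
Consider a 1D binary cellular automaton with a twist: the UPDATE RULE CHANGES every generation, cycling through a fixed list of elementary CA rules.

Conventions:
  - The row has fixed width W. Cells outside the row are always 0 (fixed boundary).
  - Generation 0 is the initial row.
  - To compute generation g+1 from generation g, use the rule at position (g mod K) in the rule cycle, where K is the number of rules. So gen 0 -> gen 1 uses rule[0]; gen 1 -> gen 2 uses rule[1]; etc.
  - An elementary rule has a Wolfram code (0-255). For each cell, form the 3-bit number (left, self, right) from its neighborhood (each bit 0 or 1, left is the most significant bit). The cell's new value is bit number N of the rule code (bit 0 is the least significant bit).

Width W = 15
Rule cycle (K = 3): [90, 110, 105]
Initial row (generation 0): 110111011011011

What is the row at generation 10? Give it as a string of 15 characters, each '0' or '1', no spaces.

Answer: 011001010011111

Derivation:
Gen 0: 110111011011011
Gen 1 (rule 90): 110101011011011
Gen 2 (rule 110): 111111111111111
Gen 3 (rule 105): 100000000000001
Gen 4 (rule 90): 010000000000010
Gen 5 (rule 110): 110000000000110
Gen 6 (rule 105): 110111111110110
Gen 7 (rule 90): 110100000010111
Gen 8 (rule 110): 111100000111101
Gen 9 (rule 105): 100101110100110
Gen 10 (rule 90): 011001010011111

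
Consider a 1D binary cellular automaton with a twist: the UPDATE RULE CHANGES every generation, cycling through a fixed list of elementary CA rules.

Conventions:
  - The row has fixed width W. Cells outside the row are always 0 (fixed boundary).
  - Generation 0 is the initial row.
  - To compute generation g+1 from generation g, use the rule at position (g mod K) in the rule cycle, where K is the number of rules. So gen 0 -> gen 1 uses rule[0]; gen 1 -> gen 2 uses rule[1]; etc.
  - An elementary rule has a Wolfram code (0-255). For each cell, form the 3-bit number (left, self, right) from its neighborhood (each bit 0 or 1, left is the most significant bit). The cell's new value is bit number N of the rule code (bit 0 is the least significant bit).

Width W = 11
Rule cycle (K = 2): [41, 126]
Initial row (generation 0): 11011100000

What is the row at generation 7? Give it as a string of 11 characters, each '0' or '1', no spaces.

Answer: 10110000100

Derivation:
Gen 0: 11011100000
Gen 1 (rule 41): 10110001111
Gen 2 (rule 126): 11111011001
Gen 3 (rule 41): 10000110000
Gen 4 (rule 126): 11001111000
Gen 5 (rule 41): 10001000011
Gen 6 (rule 126): 11011100111
Gen 7 (rule 41): 10110000100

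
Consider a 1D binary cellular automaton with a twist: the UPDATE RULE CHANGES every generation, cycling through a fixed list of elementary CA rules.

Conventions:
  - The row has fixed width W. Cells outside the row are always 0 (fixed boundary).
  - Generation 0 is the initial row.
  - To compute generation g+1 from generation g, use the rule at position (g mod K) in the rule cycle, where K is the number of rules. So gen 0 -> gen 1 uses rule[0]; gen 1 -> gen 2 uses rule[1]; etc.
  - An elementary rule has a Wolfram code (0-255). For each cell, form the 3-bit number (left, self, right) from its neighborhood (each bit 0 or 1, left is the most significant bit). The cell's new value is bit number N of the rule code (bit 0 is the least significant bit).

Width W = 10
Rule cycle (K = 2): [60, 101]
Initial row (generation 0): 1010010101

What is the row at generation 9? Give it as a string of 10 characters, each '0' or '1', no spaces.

Gen 0: 1010010101
Gen 1 (rule 60): 1111011111
Gen 2 (rule 101): 0001100001
Gen 3 (rule 60): 0001010001
Gen 4 (rule 101): 1101110101
Gen 5 (rule 60): 1011001111
Gen 6 (rule 101): 1101000001
Gen 7 (rule 60): 1011100001
Gen 8 (rule 101): 1100101101
Gen 9 (rule 60): 1010111011

Answer: 1010111011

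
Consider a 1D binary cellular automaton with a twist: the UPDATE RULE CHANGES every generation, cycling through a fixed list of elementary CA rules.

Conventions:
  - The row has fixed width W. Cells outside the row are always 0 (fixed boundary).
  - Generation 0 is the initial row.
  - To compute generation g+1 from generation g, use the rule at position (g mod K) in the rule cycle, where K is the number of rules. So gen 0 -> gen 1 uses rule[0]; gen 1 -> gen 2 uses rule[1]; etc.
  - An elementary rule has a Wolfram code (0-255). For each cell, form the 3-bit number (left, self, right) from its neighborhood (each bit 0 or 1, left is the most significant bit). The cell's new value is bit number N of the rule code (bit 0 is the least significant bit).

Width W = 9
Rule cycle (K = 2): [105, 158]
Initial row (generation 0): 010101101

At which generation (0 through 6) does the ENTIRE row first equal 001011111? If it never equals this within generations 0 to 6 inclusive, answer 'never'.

Answer: never

Derivation:
Gen 0: 010101101
Gen 1 (rule 105): 001011110
Gen 2 (rule 158): 011011101
Gen 3 (rule 105): 011110110
Gen 4 (rule 158): 111100101
Gen 5 (rule 105): 100100010
Gen 6 (rule 158): 111110111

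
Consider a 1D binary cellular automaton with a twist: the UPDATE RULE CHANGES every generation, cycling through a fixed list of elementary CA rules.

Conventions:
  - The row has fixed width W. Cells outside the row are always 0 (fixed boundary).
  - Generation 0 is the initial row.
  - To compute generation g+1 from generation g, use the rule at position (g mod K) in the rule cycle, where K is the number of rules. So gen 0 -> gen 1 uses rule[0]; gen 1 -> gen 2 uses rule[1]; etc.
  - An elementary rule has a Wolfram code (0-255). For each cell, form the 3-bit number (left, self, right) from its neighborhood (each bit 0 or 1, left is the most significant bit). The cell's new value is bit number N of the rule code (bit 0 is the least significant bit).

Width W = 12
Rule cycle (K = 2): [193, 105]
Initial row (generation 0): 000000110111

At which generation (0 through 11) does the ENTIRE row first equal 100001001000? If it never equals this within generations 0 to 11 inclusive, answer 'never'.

Gen 0: 000000110111
Gen 1 (rule 193): 111110010011
Gen 2 (rule 105): 100010000011
Gen 3 (rule 193): 001000111001
Gen 4 (rule 105): 100010101000
Gen 5 (rule 193): 001000000011
Gen 6 (rule 105): 100011111011
Gen 7 (rule 193): 001001111001
Gen 8 (rule 105): 100001001000
Gen 9 (rule 193): 001100000011
Gen 10 (rule 105): 101101111011
Gen 11 (rule 193): 000100111001

Answer: 8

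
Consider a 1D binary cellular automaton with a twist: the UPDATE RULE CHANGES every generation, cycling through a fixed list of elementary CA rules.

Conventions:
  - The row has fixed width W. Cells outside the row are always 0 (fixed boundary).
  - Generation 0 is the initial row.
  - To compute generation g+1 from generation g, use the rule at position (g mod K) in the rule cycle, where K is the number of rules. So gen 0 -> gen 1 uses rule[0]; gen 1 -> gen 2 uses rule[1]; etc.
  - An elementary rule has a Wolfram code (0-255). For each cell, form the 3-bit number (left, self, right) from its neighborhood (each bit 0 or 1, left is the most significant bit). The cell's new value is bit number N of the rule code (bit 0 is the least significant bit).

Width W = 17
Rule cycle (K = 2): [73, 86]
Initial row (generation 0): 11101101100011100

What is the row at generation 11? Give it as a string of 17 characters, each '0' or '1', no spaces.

Answer: 11111111111000011

Derivation:
Gen 0: 11101101100011100
Gen 1 (rule 73): 10101101101010101
Gen 2 (rule 86): 10100100101010101
Gen 3 (rule 73): 00000000000000000
Gen 4 (rule 86): 00000000000000000
Gen 5 (rule 73): 11111111111111111
Gen 6 (rule 86): 00000000000000001
Gen 7 (rule 73): 11111111111111100
Gen 8 (rule 86): 00000000000000110
Gen 9 (rule 73): 11111111111110110
Gen 10 (rule 86): 00000000000010011
Gen 11 (rule 73): 11111111111000011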